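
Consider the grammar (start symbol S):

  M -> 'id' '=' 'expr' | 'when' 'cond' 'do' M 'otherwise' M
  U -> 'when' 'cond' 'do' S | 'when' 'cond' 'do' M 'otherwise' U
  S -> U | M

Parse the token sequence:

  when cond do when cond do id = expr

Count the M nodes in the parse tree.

1

[S [U when cond do [S [U when cond do [S [M id = expr]]]]]]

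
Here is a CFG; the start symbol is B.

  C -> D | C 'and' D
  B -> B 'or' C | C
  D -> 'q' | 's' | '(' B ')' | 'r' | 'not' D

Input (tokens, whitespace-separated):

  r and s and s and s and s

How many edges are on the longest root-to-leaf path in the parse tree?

7

[B [C [C [C [C [C [D r]] and [D s]] and [D s]] and [D s]] and [D s]]]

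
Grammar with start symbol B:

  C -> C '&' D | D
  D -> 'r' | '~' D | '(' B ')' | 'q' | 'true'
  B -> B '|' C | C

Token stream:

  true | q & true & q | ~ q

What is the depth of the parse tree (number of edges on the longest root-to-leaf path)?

[B [B [B [C [D true]]] | [C [C [C [D q]] & [D true]] & [D q]]] | [C [D ~ [D q]]]]

6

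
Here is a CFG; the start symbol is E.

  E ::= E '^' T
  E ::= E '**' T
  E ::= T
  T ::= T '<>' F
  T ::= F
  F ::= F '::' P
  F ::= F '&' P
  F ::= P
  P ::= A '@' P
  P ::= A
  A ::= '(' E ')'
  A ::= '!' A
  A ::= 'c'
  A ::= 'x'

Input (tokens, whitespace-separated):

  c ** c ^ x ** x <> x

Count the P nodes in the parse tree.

[E [E [E [E [T [F [P [A c]]]]] ** [T [F [P [A c]]]]] ^ [T [F [P [A x]]]]] ** [T [T [F [P [A x]]]] <> [F [P [A x]]]]]

5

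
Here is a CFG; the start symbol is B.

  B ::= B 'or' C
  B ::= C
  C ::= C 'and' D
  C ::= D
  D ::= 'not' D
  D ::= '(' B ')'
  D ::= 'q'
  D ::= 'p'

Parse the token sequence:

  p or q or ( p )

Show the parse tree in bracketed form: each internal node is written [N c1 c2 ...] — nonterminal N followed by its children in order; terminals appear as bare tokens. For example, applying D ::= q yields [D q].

[B [B [B [C [D p]]] or [C [D q]]] or [C [D ( [B [C [D p]]] )]]]

B
B or C
B or C or C
C or C or C
D or C or C
p or C or C
p or D or C
p or q or C
p or q or D
p or q or ( B )
p or q or ( C )
p or q or ( D )
p or q or ( p )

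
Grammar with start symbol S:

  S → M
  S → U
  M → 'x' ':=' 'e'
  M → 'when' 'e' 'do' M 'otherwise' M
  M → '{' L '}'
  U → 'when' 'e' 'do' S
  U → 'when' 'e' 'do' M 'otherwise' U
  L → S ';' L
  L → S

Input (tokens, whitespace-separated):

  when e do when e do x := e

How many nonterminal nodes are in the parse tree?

[S [U when e do [S [U when e do [S [M x := e]]]]]]

6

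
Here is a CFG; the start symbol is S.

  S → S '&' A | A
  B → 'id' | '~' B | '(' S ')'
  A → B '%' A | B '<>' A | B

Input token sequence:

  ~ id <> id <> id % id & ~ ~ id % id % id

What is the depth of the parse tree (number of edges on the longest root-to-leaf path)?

7

[S [S [A [B ~ [B id]] <> [A [B id] <> [A [B id] % [A [B id]]]]]] & [A [B ~ [B ~ [B id]]] % [A [B id] % [A [B id]]]]]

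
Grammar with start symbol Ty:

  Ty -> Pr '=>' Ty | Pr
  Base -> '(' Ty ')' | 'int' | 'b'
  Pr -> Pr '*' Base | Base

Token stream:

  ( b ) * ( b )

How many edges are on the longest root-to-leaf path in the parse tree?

[Ty [Pr [Pr [Base ( [Ty [Pr [Base b]]] )]] * [Base ( [Ty [Pr [Base b]]] )]]]

7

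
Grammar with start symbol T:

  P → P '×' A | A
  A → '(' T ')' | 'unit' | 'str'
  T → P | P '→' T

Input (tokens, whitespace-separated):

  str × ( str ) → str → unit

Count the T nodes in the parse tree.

[T [P [P [A str]] × [A ( [T [P [A str]]] )]] → [T [P [A str]] → [T [P [A unit]]]]]

4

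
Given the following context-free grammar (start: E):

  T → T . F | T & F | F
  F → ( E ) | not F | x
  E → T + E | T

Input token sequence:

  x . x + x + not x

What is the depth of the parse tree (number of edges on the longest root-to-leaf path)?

[E [T [T [F x]] . [F x]] + [E [T [F x]] + [E [T [F not [F x]]]]]]

6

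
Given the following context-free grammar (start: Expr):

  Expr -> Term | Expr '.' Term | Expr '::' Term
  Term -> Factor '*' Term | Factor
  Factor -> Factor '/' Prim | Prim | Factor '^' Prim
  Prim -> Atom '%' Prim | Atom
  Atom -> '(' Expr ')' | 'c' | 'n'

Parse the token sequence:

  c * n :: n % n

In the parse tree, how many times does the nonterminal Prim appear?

4

[Expr [Expr [Term [Factor [Prim [Atom c]]] * [Term [Factor [Prim [Atom n]]]]]] :: [Term [Factor [Prim [Atom n] % [Prim [Atom n]]]]]]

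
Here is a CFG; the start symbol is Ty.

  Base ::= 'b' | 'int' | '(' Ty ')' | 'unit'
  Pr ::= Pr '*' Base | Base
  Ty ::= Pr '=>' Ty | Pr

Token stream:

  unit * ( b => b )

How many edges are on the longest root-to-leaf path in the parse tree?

[Ty [Pr [Pr [Base unit]] * [Base ( [Ty [Pr [Base b]] => [Ty [Pr [Base b]]]] )]]]

7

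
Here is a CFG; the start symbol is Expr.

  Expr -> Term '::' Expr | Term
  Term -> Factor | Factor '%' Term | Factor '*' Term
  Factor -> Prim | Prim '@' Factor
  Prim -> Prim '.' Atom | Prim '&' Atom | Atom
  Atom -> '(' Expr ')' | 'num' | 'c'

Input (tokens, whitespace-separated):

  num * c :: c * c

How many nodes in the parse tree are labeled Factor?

[Expr [Term [Factor [Prim [Atom num]]] * [Term [Factor [Prim [Atom c]]]]] :: [Expr [Term [Factor [Prim [Atom c]]] * [Term [Factor [Prim [Atom c]]]]]]]

4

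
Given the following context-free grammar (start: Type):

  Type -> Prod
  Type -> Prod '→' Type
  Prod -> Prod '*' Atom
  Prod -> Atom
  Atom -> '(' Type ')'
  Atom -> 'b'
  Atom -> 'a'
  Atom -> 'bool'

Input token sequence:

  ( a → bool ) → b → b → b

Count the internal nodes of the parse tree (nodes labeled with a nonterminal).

[Type [Prod [Atom ( [Type [Prod [Atom a]] → [Type [Prod [Atom bool]]]] )]] → [Type [Prod [Atom b]] → [Type [Prod [Atom b]] → [Type [Prod [Atom b]]]]]]

18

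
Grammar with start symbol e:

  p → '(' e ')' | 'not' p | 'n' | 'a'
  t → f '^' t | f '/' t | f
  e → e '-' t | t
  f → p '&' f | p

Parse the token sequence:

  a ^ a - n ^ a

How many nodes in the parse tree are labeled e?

2

[e [e [t [f [p a]] ^ [t [f [p a]]]]] - [t [f [p n]] ^ [t [f [p a]]]]]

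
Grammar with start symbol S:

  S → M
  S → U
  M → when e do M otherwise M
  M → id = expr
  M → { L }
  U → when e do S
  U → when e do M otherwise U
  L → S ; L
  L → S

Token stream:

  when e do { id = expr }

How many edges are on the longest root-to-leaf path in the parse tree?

7

[S [U when e do [S [M { [L [S [M id = expr]]] }]]]]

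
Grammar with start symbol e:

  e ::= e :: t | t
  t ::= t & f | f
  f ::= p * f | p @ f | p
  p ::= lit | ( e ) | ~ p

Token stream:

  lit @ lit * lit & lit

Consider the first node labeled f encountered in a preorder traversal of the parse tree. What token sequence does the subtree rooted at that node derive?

lit @ lit * lit

[e [t [t [f [p lit] @ [f [p lit] * [f [p lit]]]]] & [f [p lit]]]]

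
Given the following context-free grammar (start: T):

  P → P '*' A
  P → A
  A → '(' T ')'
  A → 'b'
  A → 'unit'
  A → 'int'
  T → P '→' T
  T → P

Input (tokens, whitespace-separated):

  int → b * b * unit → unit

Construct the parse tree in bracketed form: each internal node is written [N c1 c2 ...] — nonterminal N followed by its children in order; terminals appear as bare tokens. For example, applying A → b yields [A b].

T
P → T
A → T
int → T
int → P → T
int → P * A → T
int → P * A * A → T
int → A * A * A → T
int → b * A * A → T
int → b * b * A → T
int → b * b * unit → T
int → b * b * unit → P
int → b * b * unit → A
int → b * b * unit → unit

[T [P [A int]] → [T [P [P [P [A b]] * [A b]] * [A unit]] → [T [P [A unit]]]]]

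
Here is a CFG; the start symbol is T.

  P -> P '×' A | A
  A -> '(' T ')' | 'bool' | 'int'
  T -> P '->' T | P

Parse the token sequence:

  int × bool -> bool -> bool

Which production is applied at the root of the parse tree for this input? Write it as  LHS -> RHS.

T -> P '->' T

[T [P [P [A int]] × [A bool]] -> [T [P [A bool]] -> [T [P [A bool]]]]]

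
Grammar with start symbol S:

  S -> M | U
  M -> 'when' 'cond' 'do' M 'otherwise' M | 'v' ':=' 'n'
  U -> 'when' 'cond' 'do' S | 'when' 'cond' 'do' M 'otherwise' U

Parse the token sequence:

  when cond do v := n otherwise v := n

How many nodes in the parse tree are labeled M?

3

[S [M when cond do [M v := n] otherwise [M v := n]]]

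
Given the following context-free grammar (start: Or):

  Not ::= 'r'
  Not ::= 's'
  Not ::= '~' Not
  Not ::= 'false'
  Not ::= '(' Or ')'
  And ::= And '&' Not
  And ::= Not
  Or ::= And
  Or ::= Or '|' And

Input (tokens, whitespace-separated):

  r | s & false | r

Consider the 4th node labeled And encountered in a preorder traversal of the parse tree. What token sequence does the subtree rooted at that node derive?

r

[Or [Or [Or [And [Not r]]] | [And [And [Not s]] & [Not false]]] | [And [Not r]]]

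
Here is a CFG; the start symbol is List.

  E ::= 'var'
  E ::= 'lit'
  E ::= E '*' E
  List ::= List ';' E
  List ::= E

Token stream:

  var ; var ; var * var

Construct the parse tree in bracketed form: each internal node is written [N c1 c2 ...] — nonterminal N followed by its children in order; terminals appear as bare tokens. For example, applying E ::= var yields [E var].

[List [List [List [E var]] ; [E var]] ; [E [E var] * [E var]]]

List
List ; E
List ; E ; E
E ; E ; E
var ; E ; E
var ; var ; E
var ; var ; E * E
var ; var ; var * E
var ; var ; var * var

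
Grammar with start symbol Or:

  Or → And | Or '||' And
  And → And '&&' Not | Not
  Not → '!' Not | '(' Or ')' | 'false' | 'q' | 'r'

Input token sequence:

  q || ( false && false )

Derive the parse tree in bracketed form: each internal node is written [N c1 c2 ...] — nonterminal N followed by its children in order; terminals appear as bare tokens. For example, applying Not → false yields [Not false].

[Or [Or [And [Not q]]] || [And [Not ( [Or [And [And [Not false]] && [Not false]]] )]]]

Or
Or || And
And || And
Not || And
q || And
q || Not
q || ( Or )
q || ( And )
q || ( And && Not )
q || ( Not && Not )
q || ( false && Not )
q || ( false && false )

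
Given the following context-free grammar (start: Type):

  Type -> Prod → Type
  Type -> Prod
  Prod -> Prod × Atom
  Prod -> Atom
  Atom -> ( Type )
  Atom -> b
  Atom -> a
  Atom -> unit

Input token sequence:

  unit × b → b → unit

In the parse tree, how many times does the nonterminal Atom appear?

[Type [Prod [Prod [Atom unit]] × [Atom b]] → [Type [Prod [Atom b]] → [Type [Prod [Atom unit]]]]]

4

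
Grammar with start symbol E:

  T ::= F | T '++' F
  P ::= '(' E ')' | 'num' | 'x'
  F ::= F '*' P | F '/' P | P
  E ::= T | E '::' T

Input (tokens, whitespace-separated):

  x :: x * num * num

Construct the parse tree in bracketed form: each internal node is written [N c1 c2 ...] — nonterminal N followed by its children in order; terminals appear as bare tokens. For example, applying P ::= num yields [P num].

E
E :: T
T :: T
F :: T
P :: T
x :: T
x :: F
x :: F * P
x :: F * P * P
x :: P * P * P
x :: x * P * P
x :: x * num * P
x :: x * num * num

[E [E [T [F [P x]]]] :: [T [F [F [F [P x]] * [P num]] * [P num]]]]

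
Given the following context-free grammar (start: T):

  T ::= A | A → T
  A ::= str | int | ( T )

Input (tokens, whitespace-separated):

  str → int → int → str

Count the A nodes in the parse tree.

[T [A str] → [T [A int] → [T [A int] → [T [A str]]]]]

4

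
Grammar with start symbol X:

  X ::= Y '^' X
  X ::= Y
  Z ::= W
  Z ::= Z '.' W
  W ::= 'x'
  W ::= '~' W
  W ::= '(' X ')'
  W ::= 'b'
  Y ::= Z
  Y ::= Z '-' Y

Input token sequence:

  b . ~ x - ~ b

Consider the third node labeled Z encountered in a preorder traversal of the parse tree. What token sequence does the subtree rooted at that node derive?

~ b

[X [Y [Z [Z [W b]] . [W ~ [W x]]] - [Y [Z [W ~ [W b]]]]]]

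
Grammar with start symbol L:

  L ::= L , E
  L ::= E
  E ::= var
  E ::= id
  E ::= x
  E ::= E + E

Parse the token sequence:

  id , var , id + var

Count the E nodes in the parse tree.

5

[L [L [L [E id]] , [E var]] , [E [E id] + [E var]]]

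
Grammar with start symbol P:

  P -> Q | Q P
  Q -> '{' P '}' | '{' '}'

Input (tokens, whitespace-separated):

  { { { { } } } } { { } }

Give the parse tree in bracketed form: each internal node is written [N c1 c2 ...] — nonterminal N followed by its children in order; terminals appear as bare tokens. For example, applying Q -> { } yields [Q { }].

P
Q P
{ P } P
{ Q } P
{ { P } } P
{ { Q } } P
{ { { P } } } P
{ { { Q } } } P
{ { { { } } } } P
{ { { { } } } } Q
{ { { { } } } } { P }
{ { { { } } } } { Q }
{ { { { } } } } { { } }

[P [Q { [P [Q { [P [Q { [P [Q { }]] }]] }]] }] [P [Q { [P [Q { }]] }]]]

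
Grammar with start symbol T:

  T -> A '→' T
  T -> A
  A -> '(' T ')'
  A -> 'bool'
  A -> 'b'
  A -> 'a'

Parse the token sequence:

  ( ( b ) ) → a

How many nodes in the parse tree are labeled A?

4

[T [A ( [T [A ( [T [A b]] )]] )] → [T [A a]]]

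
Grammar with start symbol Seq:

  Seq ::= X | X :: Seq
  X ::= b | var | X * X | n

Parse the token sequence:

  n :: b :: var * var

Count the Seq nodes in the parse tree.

[Seq [X n] :: [Seq [X b] :: [Seq [X [X var] * [X var]]]]]

3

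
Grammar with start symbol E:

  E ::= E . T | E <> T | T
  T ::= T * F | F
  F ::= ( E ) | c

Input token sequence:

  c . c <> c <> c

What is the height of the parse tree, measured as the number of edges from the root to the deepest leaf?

[E [E [E [E [T [F c]]] . [T [F c]]] <> [T [F c]]] <> [T [F c]]]

6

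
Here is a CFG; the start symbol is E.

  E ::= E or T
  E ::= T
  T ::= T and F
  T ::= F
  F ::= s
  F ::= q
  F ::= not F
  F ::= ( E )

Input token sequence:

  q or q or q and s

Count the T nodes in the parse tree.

4

[E [E [E [T [F q]]] or [T [F q]]] or [T [T [F q]] and [F s]]]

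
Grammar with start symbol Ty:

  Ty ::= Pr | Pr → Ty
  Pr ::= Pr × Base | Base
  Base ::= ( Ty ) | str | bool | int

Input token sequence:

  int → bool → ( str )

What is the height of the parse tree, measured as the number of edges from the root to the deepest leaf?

8

[Ty [Pr [Base int]] → [Ty [Pr [Base bool]] → [Ty [Pr [Base ( [Ty [Pr [Base str]]] )]]]]]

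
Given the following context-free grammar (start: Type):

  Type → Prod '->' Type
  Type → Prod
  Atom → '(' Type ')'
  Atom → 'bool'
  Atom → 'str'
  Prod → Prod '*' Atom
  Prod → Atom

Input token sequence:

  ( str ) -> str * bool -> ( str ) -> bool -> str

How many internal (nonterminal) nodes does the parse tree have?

23

[Type [Prod [Atom ( [Type [Prod [Atom str]]] )]] -> [Type [Prod [Prod [Atom str]] * [Atom bool]] -> [Type [Prod [Atom ( [Type [Prod [Atom str]]] )]] -> [Type [Prod [Atom bool]] -> [Type [Prod [Atom str]]]]]]]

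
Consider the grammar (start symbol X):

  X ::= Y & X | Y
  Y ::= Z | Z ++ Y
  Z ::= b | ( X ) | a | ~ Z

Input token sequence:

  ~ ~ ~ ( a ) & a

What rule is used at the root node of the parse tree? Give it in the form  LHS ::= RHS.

X ::= Y & X

[X [Y [Z ~ [Z ~ [Z ~ [Z ( [X [Y [Z a]]] )]]]]] & [X [Y [Z a]]]]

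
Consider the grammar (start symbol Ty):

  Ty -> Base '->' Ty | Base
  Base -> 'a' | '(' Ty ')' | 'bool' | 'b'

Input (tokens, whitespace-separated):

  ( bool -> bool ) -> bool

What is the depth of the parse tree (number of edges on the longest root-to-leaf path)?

5

[Ty [Base ( [Ty [Base bool] -> [Ty [Base bool]]] )] -> [Ty [Base bool]]]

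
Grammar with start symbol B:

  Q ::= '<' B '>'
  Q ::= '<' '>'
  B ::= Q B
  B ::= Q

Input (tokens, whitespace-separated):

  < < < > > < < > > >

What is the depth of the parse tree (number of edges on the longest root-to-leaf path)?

7

[B [Q < [B [Q < [B [Q < >]] >] [B [Q < [B [Q < >]] >]]] >]]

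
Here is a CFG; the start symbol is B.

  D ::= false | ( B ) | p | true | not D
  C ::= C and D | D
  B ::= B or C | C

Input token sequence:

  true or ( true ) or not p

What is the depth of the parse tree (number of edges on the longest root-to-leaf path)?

7

[B [B [B [C [D true]]] or [C [D ( [B [C [D true]]] )]]] or [C [D not [D p]]]]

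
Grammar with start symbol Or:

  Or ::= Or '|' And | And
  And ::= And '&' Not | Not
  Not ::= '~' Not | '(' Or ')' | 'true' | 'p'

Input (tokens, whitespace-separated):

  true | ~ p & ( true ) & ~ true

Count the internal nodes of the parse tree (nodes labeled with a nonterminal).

15

[Or [Or [And [Not true]]] | [And [And [And [Not ~ [Not p]]] & [Not ( [Or [And [Not true]]] )]] & [Not ~ [Not true]]]]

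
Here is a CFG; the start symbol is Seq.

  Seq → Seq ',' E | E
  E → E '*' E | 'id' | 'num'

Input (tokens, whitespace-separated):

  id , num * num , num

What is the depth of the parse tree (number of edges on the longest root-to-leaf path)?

[Seq [Seq [Seq [E id]] , [E [E num] * [E num]]] , [E num]]

4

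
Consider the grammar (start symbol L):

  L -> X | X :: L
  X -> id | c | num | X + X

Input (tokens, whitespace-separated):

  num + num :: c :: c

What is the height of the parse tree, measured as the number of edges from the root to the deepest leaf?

4

[L [X [X num] + [X num]] :: [L [X c] :: [L [X c]]]]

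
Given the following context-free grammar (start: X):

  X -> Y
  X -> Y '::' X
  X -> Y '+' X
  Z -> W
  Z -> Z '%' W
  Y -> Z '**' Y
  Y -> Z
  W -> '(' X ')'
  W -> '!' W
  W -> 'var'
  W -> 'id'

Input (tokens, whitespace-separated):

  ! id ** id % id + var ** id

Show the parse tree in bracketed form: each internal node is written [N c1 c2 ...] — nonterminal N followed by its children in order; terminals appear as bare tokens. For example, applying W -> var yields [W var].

[X [Y [Z [W ! [W id]]] ** [Y [Z [Z [W id]] % [W id]]]] + [X [Y [Z [W var]] ** [Y [Z [W id]]]]]]

X
Y + X
Z ** Y + X
W ** Y + X
! W ** Y + X
! id ** Y + X
! id ** Z + X
! id ** Z % W + X
! id ** W % W + X
! id ** id % W + X
! id ** id % id + X
! id ** id % id + Y
! id ** id % id + Z ** Y
! id ** id % id + W ** Y
! id ** id % id + var ** Y
! id ** id % id + var ** Z
! id ** id % id + var ** W
! id ** id % id + var ** id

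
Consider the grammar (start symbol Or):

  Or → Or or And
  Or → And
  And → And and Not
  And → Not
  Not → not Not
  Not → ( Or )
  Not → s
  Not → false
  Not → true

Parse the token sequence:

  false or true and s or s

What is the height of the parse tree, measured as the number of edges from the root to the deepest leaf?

5

[Or [Or [Or [And [Not false]]] or [And [And [Not true]] and [Not s]]] or [And [Not s]]]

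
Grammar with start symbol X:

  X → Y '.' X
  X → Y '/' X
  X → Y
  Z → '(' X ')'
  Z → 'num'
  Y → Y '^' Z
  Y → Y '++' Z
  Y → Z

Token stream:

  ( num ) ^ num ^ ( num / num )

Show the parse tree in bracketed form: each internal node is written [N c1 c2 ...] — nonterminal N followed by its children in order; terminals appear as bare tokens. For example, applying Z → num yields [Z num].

[X [Y [Y [Y [Z ( [X [Y [Z num]]] )]] ^ [Z num]] ^ [Z ( [X [Y [Z num]] / [X [Y [Z num]]]] )]]]

X
Y
Y ^ Z
Y ^ Z ^ Z
Z ^ Z ^ Z
( X ) ^ Z ^ Z
( Y ) ^ Z ^ Z
( Z ) ^ Z ^ Z
( num ) ^ Z ^ Z
( num ) ^ num ^ Z
( num ) ^ num ^ ( X )
( num ) ^ num ^ ( Y / X )
( num ) ^ num ^ ( Z / X )
( num ) ^ num ^ ( num / X )
( num ) ^ num ^ ( num / Y )
( num ) ^ num ^ ( num / Z )
( num ) ^ num ^ ( num / num )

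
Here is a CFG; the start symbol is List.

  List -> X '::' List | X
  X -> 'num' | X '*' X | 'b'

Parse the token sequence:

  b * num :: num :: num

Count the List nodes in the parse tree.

[List [X [X b] * [X num]] :: [List [X num] :: [List [X num]]]]

3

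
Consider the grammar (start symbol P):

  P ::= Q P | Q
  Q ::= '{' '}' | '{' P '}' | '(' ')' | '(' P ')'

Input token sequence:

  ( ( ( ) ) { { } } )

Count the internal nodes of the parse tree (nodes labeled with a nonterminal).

10

[P [Q ( [P [Q ( [P [Q ( )]] )] [P [Q { [P [Q { }]] }]]] )]]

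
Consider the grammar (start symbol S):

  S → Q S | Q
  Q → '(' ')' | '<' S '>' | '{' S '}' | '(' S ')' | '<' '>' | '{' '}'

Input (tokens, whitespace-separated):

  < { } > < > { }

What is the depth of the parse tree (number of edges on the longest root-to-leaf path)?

4

[S [Q < [S [Q { }]] >] [S [Q < >] [S [Q { }]]]]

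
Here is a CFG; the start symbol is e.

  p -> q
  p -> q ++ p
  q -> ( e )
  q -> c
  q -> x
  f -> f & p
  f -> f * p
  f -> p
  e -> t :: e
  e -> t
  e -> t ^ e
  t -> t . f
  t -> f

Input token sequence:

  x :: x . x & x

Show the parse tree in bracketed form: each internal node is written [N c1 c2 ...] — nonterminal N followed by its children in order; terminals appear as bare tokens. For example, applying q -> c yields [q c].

e
t :: e
f :: e
p :: e
q :: e
x :: e
x :: t
x :: t . f
x :: f . f
x :: p . f
x :: q . f
x :: x . f
x :: x . f & p
x :: x . p & p
x :: x . q & p
x :: x . x & p
x :: x . x & q
x :: x . x & x

[e [t [f [p [q x]]]] :: [e [t [t [f [p [q x]]]] . [f [f [p [q x]]] & [p [q x]]]]]]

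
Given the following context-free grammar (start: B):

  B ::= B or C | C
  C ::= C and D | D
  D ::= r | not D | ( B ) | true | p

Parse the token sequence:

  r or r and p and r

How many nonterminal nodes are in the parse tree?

[B [B [C [D r]]] or [C [C [C [D r]] and [D p]] and [D r]]]

10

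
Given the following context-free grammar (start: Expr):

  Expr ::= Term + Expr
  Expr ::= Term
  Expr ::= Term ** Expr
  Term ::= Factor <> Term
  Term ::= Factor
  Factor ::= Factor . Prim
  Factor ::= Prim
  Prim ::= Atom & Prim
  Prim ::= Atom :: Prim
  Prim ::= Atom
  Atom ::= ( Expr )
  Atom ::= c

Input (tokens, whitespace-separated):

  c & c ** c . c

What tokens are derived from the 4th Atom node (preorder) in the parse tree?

[Expr [Term [Factor [Prim [Atom c] & [Prim [Atom c]]]]] ** [Expr [Term [Factor [Factor [Prim [Atom c]]] . [Prim [Atom c]]]]]]

c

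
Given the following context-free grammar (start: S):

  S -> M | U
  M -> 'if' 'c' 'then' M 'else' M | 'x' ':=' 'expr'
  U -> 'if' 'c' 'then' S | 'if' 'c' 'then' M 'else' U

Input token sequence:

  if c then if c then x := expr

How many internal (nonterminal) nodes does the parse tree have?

6

[S [U if c then [S [U if c then [S [M x := expr]]]]]]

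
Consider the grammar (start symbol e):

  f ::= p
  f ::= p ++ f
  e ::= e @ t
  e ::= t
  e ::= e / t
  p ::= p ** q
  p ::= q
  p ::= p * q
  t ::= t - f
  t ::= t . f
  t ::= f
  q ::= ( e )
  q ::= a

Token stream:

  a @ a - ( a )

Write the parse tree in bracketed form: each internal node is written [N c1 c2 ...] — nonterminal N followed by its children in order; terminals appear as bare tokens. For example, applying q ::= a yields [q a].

e
e @ t
t @ t
f @ t
p @ t
q @ t
a @ t
a @ t - f
a @ f - f
a @ p - f
a @ q - f
a @ a - f
a @ a - p
a @ a - q
a @ a - ( e )
a @ a - ( t )
a @ a - ( f )
a @ a - ( p )
a @ a - ( q )
a @ a - ( a )

[e [e [t [f [p [q a]]]]] @ [t [t [f [p [q a]]]] - [f [p [q ( [e [t [f [p [q a]]]]] )]]]]]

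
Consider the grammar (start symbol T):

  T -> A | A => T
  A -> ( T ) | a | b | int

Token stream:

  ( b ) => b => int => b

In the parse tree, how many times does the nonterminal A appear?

[T [A ( [T [A b]] )] => [T [A b] => [T [A int] => [T [A b]]]]]

5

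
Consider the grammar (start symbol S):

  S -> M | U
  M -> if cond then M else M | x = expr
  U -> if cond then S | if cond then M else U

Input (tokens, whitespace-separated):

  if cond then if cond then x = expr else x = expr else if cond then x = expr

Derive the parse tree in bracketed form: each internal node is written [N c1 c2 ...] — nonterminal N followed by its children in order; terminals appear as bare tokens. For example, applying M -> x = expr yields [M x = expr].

[S [U if cond then [M if cond then [M x = expr] else [M x = expr]] else [U if cond then [S [M x = expr]]]]]

S
U
if cond then M else U
if cond then if cond then M else M else U
if cond then if cond then x = expr else M else U
if cond then if cond then x = expr else x = expr else U
if cond then if cond then x = expr else x = expr else if cond then S
if cond then if cond then x = expr else x = expr else if cond then M
if cond then if cond then x = expr else x = expr else if cond then x = expr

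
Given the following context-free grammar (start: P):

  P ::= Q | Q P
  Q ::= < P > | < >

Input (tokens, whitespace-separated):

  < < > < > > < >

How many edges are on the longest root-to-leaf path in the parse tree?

5

[P [Q < [P [Q < >] [P [Q < >]]] >] [P [Q < >]]]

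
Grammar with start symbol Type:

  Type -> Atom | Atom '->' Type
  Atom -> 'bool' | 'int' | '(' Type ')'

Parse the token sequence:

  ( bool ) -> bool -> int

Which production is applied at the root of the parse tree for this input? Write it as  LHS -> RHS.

[Type [Atom ( [Type [Atom bool]] )] -> [Type [Atom bool] -> [Type [Atom int]]]]

Type -> Atom '->' Type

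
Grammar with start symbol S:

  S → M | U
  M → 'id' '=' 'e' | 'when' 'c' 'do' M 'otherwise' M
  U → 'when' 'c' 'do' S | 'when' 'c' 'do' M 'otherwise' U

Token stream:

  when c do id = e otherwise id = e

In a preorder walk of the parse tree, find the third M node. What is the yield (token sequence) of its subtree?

id = e

[S [M when c do [M id = e] otherwise [M id = e]]]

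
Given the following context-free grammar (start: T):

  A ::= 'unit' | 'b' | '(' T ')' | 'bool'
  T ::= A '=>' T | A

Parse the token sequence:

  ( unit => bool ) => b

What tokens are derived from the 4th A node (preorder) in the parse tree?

b

[T [A ( [T [A unit] => [T [A bool]]] )] => [T [A b]]]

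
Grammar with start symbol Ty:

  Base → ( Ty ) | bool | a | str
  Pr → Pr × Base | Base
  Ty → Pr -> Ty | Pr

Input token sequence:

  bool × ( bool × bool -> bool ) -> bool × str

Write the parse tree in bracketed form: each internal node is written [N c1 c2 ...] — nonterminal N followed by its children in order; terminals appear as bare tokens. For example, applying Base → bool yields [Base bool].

[Ty [Pr [Pr [Base bool]] × [Base ( [Ty [Pr [Pr [Base bool]] × [Base bool]] -> [Ty [Pr [Base bool]]]] )]] -> [Ty [Pr [Pr [Base bool]] × [Base str]]]]

Ty
Pr -> Ty
Pr × Base -> Ty
Base × Base -> Ty
bool × Base -> Ty
bool × ( Ty ) -> Ty
bool × ( Pr -> Ty ) -> Ty
bool × ( Pr × Base -> Ty ) -> Ty
bool × ( Base × Base -> Ty ) -> Ty
bool × ( bool × Base -> Ty ) -> Ty
bool × ( bool × bool -> Ty ) -> Ty
bool × ( bool × bool -> Pr ) -> Ty
bool × ( bool × bool -> Base ) -> Ty
bool × ( bool × bool -> bool ) -> Ty
bool × ( bool × bool -> bool ) -> Pr
bool × ( bool × bool -> bool ) -> Pr × Base
bool × ( bool × bool -> bool ) -> Base × Base
bool × ( bool × bool -> bool ) -> bool × Base
bool × ( bool × bool -> bool ) -> bool × str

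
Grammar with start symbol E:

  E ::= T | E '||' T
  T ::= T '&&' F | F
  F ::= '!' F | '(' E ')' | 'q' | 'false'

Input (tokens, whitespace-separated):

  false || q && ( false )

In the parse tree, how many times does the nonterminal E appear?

[E [E [T [F false]]] || [T [T [F q]] && [F ( [E [T [F false]]] )]]]

3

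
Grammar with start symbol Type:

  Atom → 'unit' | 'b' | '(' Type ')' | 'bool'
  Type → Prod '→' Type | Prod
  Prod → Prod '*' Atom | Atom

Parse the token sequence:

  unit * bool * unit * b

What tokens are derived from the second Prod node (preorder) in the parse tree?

unit * bool * unit

[Type [Prod [Prod [Prod [Prod [Atom unit]] * [Atom bool]] * [Atom unit]] * [Atom b]]]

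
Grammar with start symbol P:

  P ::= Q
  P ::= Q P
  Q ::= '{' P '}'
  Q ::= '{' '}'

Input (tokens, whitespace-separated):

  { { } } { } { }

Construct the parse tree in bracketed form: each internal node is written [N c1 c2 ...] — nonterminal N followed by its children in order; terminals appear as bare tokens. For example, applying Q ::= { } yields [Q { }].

P
Q P
{ P } P
{ Q } P
{ { } } P
{ { } } Q P
{ { } } { } P
{ { } } { } Q
{ { } } { } { }

[P [Q { [P [Q { }]] }] [P [Q { }] [P [Q { }]]]]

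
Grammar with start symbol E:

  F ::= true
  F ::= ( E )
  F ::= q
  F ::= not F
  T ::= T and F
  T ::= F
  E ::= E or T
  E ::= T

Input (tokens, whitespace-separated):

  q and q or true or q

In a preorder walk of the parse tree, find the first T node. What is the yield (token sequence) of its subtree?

q and q

[E [E [E [T [T [F q]] and [F q]]] or [T [F true]]] or [T [F q]]]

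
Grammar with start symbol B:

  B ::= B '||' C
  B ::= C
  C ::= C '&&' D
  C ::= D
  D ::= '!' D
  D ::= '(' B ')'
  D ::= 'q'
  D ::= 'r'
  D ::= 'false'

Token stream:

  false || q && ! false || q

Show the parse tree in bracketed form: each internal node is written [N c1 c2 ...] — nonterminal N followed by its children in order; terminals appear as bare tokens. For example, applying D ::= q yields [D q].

B
B || C
B || C || C
C || C || C
D || C || C
false || C || C
false || C && D || C
false || D && D || C
false || q && D || C
false || q && ! D || C
false || q && ! false || C
false || q && ! false || D
false || q && ! false || q

[B [B [B [C [D false]]] || [C [C [D q]] && [D ! [D false]]]] || [C [D q]]]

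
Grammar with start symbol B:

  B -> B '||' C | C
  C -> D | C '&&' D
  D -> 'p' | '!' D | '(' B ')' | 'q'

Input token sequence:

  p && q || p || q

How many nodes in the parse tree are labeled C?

4

[B [B [B [C [C [D p]] && [D q]]] || [C [D p]]] || [C [D q]]]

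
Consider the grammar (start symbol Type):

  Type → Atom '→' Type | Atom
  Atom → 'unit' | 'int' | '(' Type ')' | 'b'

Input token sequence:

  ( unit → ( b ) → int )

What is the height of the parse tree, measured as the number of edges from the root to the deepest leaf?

[Type [Atom ( [Type [Atom unit] → [Type [Atom ( [Type [Atom b]] )] → [Type [Atom int]]]] )]]

7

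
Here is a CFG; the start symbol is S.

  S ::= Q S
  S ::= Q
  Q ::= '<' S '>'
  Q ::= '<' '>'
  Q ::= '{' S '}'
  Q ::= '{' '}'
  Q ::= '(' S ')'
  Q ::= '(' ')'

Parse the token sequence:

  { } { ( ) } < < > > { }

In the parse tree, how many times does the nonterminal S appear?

6

[S [Q { }] [S [Q { [S [Q ( )]] }] [S [Q < [S [Q < >]] >] [S [Q { }]]]]]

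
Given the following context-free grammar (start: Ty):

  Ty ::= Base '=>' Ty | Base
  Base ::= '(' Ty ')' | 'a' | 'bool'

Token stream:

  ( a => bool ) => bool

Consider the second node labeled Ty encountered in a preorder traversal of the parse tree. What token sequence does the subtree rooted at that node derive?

a => bool

[Ty [Base ( [Ty [Base a] => [Ty [Base bool]]] )] => [Ty [Base bool]]]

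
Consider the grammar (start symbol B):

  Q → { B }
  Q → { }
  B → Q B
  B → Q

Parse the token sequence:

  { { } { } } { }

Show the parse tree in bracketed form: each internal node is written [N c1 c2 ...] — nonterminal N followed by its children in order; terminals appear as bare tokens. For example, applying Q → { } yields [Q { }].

[B [Q { [B [Q { }] [B [Q { }]]] }] [B [Q { }]]]

B
Q B
{ B } B
{ Q B } B
{ { } B } B
{ { } Q } B
{ { } { } } B
{ { } { } } Q
{ { } { } } { }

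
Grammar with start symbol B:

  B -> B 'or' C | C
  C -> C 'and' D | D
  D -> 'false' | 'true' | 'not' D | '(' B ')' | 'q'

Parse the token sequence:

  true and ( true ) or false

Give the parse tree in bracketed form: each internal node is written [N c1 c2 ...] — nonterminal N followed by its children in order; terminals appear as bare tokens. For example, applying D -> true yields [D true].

[B [B [C [C [D true]] and [D ( [B [C [D true]]] )]]] or [C [D false]]]

B
B or C
C or C
C and D or C
D and D or C
true and D or C
true and ( B ) or C
true and ( C ) or C
true and ( D ) or C
true and ( true ) or C
true and ( true ) or D
true and ( true ) or false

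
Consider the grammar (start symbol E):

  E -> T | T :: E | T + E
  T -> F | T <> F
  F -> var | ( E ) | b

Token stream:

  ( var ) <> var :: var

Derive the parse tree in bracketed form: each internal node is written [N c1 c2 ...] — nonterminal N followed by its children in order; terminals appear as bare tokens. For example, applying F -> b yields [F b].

[E [T [T [F ( [E [T [F var]]] )]] <> [F var]] :: [E [T [F var]]]]

E
T :: E
T <> F :: E
F <> F :: E
( E ) <> F :: E
( T ) <> F :: E
( F ) <> F :: E
( var ) <> F :: E
( var ) <> var :: E
( var ) <> var :: T
( var ) <> var :: F
( var ) <> var :: var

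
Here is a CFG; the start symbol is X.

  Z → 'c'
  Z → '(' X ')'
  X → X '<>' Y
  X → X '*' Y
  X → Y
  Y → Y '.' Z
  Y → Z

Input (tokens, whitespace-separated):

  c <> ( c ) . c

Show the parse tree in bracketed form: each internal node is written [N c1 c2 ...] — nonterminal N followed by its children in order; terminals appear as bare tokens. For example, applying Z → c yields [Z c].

X
X <> Y
Y <> Y
Z <> Y
c <> Y
c <> Y . Z
c <> Z . Z
c <> ( X ) . Z
c <> ( Y ) . Z
c <> ( Z ) . Z
c <> ( c ) . Z
c <> ( c ) . c

[X [X [Y [Z c]]] <> [Y [Y [Z ( [X [Y [Z c]]] )]] . [Z c]]]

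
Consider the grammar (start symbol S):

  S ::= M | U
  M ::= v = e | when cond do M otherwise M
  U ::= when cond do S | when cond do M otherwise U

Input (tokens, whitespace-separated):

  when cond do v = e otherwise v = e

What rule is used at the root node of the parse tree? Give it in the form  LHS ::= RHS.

S ::= M

[S [M when cond do [M v = e] otherwise [M v = e]]]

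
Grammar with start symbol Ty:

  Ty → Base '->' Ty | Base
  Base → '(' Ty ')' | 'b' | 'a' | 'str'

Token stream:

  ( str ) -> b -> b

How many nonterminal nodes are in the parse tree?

8

[Ty [Base ( [Ty [Base str]] )] -> [Ty [Base b] -> [Ty [Base b]]]]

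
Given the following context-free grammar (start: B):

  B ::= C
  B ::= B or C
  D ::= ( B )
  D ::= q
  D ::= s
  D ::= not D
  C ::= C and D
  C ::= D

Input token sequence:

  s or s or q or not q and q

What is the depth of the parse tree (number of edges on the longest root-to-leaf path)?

[B [B [B [B [C [D s]]] or [C [D s]]] or [C [D q]]] or [C [C [D not [D q]]] and [D q]]]

6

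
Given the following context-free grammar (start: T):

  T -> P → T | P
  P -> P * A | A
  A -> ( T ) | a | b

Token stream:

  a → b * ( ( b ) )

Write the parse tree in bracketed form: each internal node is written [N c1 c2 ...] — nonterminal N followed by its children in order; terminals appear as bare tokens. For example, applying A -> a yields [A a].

T
P → T
A → T
a → T
a → P
a → P * A
a → A * A
a → b * A
a → b * ( T )
a → b * ( P )
a → b * ( A )
a → b * ( ( T ) )
a → b * ( ( P ) )
a → b * ( ( A ) )
a → b * ( ( b ) )

[T [P [A a]] → [T [P [P [A b]] * [A ( [T [P [A ( [T [P [A b]]] )]]] )]]]]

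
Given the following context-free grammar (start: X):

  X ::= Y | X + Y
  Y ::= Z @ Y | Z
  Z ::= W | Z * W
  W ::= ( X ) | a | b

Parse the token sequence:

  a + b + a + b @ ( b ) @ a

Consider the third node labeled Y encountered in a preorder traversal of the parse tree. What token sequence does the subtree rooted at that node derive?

[X [X [X [X [Y [Z [W a]]]] + [Y [Z [W b]]]] + [Y [Z [W a]]]] + [Y [Z [W b]] @ [Y [Z [W ( [X [Y [Z [W b]]]] )]] @ [Y [Z [W a]]]]]]

a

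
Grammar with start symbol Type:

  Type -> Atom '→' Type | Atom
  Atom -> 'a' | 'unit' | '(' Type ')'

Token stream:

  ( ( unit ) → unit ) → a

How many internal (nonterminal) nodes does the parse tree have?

10

[Type [Atom ( [Type [Atom ( [Type [Atom unit]] )] → [Type [Atom unit]]] )] → [Type [Atom a]]]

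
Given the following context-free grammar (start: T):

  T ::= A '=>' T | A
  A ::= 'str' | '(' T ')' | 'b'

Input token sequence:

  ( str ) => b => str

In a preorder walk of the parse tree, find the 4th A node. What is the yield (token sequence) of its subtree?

[T [A ( [T [A str]] )] => [T [A b] => [T [A str]]]]

str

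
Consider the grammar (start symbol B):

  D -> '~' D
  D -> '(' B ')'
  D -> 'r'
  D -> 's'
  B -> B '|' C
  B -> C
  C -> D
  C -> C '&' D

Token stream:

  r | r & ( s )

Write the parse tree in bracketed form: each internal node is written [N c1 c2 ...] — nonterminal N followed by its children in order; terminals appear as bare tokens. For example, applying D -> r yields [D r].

[B [B [C [D r]]] | [C [C [D r]] & [D ( [B [C [D s]]] )]]]

B
B | C
C | C
D | C
r | C
r | C & D
r | D & D
r | r & D
r | r & ( B )
r | r & ( C )
r | r & ( D )
r | r & ( s )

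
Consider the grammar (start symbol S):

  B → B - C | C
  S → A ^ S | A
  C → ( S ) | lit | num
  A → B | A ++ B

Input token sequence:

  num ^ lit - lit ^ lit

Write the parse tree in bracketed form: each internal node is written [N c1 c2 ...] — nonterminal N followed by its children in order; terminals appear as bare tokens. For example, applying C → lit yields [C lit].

S
A ^ S
B ^ S
C ^ S
num ^ S
num ^ A ^ S
num ^ B ^ S
num ^ B - C ^ S
num ^ C - C ^ S
num ^ lit - C ^ S
num ^ lit - lit ^ S
num ^ lit - lit ^ A
num ^ lit - lit ^ B
num ^ lit - lit ^ C
num ^ lit - lit ^ lit

[S [A [B [C num]]] ^ [S [A [B [B [C lit]] - [C lit]]] ^ [S [A [B [C lit]]]]]]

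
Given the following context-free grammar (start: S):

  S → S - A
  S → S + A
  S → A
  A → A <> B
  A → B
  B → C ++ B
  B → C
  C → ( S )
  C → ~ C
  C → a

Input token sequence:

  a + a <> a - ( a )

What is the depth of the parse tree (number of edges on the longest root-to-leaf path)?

8

[S [S [S [A [B [C a]]]] + [A [A [B [C a]]] <> [B [C a]]]] - [A [B [C ( [S [A [B [C a]]]] )]]]]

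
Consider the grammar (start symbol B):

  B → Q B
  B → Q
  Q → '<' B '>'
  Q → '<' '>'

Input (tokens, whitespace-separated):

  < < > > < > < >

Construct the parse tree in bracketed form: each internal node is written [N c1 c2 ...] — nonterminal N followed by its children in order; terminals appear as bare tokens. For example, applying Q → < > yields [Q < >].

B
Q B
< B > B
< Q > B
< < > > B
< < > > Q B
< < > > < > B
< < > > < > Q
< < > > < > < >

[B [Q < [B [Q < >]] >] [B [Q < >] [B [Q < >]]]]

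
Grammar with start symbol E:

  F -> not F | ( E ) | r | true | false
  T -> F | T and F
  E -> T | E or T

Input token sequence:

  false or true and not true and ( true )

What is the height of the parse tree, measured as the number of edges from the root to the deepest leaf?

6

[E [E [T [F false]]] or [T [T [T [F true]] and [F not [F true]]] and [F ( [E [T [F true]]] )]]]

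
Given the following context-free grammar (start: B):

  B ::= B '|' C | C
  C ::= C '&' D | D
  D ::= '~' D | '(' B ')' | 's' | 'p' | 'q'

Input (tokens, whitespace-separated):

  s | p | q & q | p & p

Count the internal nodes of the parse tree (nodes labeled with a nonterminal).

[B [B [B [B [C [D s]]] | [C [D p]]] | [C [C [D q]] & [D q]]] | [C [C [D p]] & [D p]]]

16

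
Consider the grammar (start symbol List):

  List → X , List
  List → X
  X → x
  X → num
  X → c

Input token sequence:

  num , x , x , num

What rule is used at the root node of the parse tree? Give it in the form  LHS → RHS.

[List [X num] , [List [X x] , [List [X x] , [List [X num]]]]]

List → X , List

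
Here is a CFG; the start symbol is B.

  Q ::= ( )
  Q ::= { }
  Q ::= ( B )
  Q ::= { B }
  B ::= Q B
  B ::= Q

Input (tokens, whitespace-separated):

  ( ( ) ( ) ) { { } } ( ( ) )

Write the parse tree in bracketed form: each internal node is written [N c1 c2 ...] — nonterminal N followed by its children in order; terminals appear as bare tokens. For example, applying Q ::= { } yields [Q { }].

B
Q B
( B ) B
( Q B ) B
( ( ) B ) B
( ( ) Q ) B
( ( ) ( ) ) B
( ( ) ( ) ) Q B
( ( ) ( ) ) { B } B
( ( ) ( ) ) { Q } B
( ( ) ( ) ) { { } } B
( ( ) ( ) ) { { } } Q
( ( ) ( ) ) { { } } ( B )
( ( ) ( ) ) { { } } ( Q )
( ( ) ( ) ) { { } } ( ( ) )

[B [Q ( [B [Q ( )] [B [Q ( )]]] )] [B [Q { [B [Q { }]] }] [B [Q ( [B [Q ( )]] )]]]]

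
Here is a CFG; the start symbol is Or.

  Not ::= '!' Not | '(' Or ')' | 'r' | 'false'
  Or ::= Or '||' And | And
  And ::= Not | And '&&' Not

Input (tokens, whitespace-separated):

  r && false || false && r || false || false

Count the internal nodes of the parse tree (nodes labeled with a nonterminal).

[Or [Or [Or [Or [And [And [Not r]] && [Not false]]] || [And [And [Not false]] && [Not r]]] || [And [Not false]]] || [And [Not false]]]

16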